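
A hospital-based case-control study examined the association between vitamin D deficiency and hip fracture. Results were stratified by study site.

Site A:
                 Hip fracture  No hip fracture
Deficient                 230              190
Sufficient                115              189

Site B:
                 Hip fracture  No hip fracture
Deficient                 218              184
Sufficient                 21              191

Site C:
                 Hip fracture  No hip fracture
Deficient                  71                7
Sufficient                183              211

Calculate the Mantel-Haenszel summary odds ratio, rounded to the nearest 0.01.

4.07

OR_MH = Σ(aᵢdᵢ/nᵢ) / Σ(bᵢcᵢ/nᵢ), where nᵢ is the stratum total.
Stratum 1 (Site A): n = 724; a·d/n = 230·189/724 = 60.0414; b·c/n = 190·115/724 = 30.1796
Stratum 2 (Site B): n = 614; a·d/n = 218·191/614 = 67.8143; b·c/n = 184·21/614 = 6.2932
Stratum 3 (Site C): n = 472; a·d/n = 71·211/472 = 31.7394; b·c/n = 7·183/472 = 2.7140
OR_MH = (60.0414 + 67.8143 + 31.7394) / (30.1796 + 6.2932 + 2.7140) = 159.5952 / 39.1867 = 4.07269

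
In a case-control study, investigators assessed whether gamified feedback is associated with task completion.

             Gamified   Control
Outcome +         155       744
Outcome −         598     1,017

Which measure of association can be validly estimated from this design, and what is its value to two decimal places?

0.35

Reading the table with exposure as columns: a = 155 (Gamified, case), b = 598 (Gamified, non-case), c = 744 (Control, case), d = 1017.
This is a case-control study: participants were sampled on outcome status, so risks in the source population cannot be estimated directly — relative risk is not valid here. The odds ratio is the appropriate measure.
OR = (a·d)/(b·c) = (155 × 1017) / (598 × 744) = 157635 / 444912 = 0.35431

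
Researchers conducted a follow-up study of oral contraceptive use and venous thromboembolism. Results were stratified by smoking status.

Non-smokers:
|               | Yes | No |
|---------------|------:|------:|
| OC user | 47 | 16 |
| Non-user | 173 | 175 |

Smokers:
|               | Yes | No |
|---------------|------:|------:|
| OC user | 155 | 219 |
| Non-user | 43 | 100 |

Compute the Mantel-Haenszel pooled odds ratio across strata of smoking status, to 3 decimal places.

OR_MH = Σ(aᵢdᵢ/nᵢ) / Σ(bᵢcᵢ/nᵢ), where nᵢ is the stratum total.
Stratum 1 (Non-smokers): n = 411; a·d/n = 47·175/411 = 20.0122; b·c/n = 16·173/411 = 6.7348
Stratum 2 (Smokers): n = 517; a·d/n = 155·100/517 = 29.9807; b·c/n = 219·43/517 = 18.2147
OR_MH = (20.0122 + 29.9807) / (6.7348 + 18.2147) = 49.9928 / 24.9495 = 2.00376

2.004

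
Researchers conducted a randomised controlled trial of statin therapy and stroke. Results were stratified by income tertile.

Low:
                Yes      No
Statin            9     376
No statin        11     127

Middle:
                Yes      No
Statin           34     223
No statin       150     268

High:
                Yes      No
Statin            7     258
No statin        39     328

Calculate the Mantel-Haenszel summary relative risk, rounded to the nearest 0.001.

RR_MH = Σ(aᵢ·n₀ᵢ/nᵢ) / Σ(cᵢ·n₁ᵢ/nᵢ), with n₁ᵢ = aᵢ+bᵢ (exposed), n₀ᵢ = cᵢ+dᵢ (unexposed), nᵢ = n₁ᵢ+n₀ᵢ.
Stratum 1 (Low): n₁ = 385, n₀ = 138, n = 523; a·n₀/n = 9·138/523 = 2.3748; c·n₁/n = 11·385/523 = 8.0975
Stratum 2 (Middle): n₁ = 257, n₀ = 418, n = 675; a·n₀/n = 34·418/675 = 21.0548; c·n₁/n = 150·257/675 = 57.1111
Stratum 3 (High): n₁ = 265, n₀ = 367, n = 632; a·n₀/n = 7·367/632 = 4.0649; c·n₁/n = 39·265/632 = 16.3528
RR_MH = (2.3748 + 21.0548 + 4.0649) / (8.0975 + 57.1111 + 16.3528) = 27.4944 / 81.5615 = 0.33710

0.337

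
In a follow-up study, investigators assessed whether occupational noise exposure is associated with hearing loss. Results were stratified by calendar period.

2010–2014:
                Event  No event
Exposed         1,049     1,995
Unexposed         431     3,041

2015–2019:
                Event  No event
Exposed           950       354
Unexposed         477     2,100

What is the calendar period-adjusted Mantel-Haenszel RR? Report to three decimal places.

3.290

RR_MH = Σ(aᵢ·n₀ᵢ/nᵢ) / Σ(cᵢ·n₁ᵢ/nᵢ), with n₁ᵢ = aᵢ+bᵢ (exposed), n₀ᵢ = cᵢ+dᵢ (unexposed), nᵢ = n₁ᵢ+n₀ᵢ.
Stratum 1 (2010–2014): n₁ = 3044, n₀ = 3472, n = 6516; a·n₀/n = 1049·3472/6516 = 558.9515; c·n₁/n = 431·3044/6516 = 201.3450
Stratum 2 (2015–2019): n₁ = 1304, n₀ = 2577, n = 3881; a·n₀/n = 950·2577/3881 = 630.8039; c·n₁/n = 477·1304/3881 = 160.2700
RR_MH = (558.9515 + 630.8039) / (201.3450 + 160.2700) = 1189.7554 / 361.6150 = 3.29012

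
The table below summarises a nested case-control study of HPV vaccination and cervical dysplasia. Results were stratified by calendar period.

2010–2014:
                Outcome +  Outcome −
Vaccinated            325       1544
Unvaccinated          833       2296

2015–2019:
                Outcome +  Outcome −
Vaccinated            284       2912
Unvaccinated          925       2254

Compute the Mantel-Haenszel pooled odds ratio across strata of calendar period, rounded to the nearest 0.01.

0.37

OR_MH = Σ(aᵢdᵢ/nᵢ) / Σ(bᵢcᵢ/nᵢ), where nᵢ is the stratum total.
Stratum 1 (2010–2014): n = 4998; a·d/n = 325·2296/4998 = 149.2997; b·c/n = 1544·833/4998 = 257.3333
Stratum 2 (2015–2019): n = 6375; a·d/n = 284·2254/6375 = 100.4135; b·c/n = 2912·925/6375 = 422.5255
OR_MH = (149.2997 + 100.4135) / (257.3333 + 422.5255) = 249.7132 / 679.8588 = 0.36730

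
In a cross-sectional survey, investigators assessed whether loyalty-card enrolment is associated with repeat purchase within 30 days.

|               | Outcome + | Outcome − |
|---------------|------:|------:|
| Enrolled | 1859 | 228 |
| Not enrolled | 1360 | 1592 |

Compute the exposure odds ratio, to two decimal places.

Cells: a = 1859, b = 228, c = 1360, d = 1592.
OR = (a·d)/(b·c) = (1859 × 1592) / (228 × 1360) = 2959528 / 310080 = 9.54440
The odds of repeat purchase within 30 days are about 9.54 times as high in the enrolled group.

9.54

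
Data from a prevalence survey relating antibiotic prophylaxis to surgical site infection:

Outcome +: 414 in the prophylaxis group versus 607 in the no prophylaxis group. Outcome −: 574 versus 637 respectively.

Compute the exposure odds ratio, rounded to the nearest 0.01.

From the description: a = 414, b = 574, c = 607, d = 637.
OR = (a·d)/(b·c) = (414 × 637) / (574 × 607) = 263718 / 348418 = 0.75690
Exposure is associated with lower odds of surgical site infection (OR = 0.76 < 1).

0.76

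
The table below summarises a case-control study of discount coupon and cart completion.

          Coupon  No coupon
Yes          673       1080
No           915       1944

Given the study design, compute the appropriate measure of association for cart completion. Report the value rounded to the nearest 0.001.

Reading the table with exposure as columns: a = 673 (Coupon, case), b = 915 (Coupon, non-case), c = 1080 (No coupon, case), d = 1944.
This is a case-control study: participants were sampled on outcome status, so risks in the source population cannot be estimated directly — relative risk is not valid here. The odds ratio is the appropriate measure.
OR = (a·d)/(b·c) = (673 × 1944) / (915 × 1080) = 1308312 / 988200 = 1.32393

1.324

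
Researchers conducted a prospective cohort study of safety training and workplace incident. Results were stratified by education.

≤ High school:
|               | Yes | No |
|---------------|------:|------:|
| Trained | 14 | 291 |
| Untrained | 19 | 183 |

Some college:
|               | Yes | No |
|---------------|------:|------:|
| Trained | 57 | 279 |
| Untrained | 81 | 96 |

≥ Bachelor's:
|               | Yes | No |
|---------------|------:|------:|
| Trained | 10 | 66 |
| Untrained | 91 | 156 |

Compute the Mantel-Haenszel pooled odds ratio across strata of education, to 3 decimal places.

0.279

OR_MH = Σ(aᵢdᵢ/nᵢ) / Σ(bᵢcᵢ/nᵢ), where nᵢ is the stratum total.
Stratum 1 (≤ High school): n = 507; a·d/n = 14·183/507 = 5.0533; b·c/n = 291·19/507 = 10.9053
Stratum 2 (Some college): n = 513; a·d/n = 57·96/513 = 10.6667; b·c/n = 279·81/513 = 44.0526
Stratum 3 (≥ Bachelor's): n = 323; a·d/n = 10·156/323 = 4.8297; b·c/n = 66·91/323 = 18.5944
OR_MH = (5.0533 + 10.6667 + 4.8297) / (10.9053 + 44.0526 + 18.5944) = 20.5496 / 73.5524 = 0.27939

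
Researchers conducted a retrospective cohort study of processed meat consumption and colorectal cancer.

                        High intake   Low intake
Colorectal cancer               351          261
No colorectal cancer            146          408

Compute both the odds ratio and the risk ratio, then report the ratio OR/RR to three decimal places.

Reading the table with exposure as columns: a = 351 (High intake, case), b = 146 (High intake, non-case), c = 261 (Low intake, case), d = 408.
OR = (351·408)/(146·261) = 143208/38106 = 3.75815
Risk in exposed = 351/497 = 0.70624; risk in unexposed = 261/669 = 0.39013; RR = 1.81024
OR/RR = 3.75815 / 1.81024 = 2.07605
The outcome is not rare, so the OR lies further from 1 than the RR.

2.076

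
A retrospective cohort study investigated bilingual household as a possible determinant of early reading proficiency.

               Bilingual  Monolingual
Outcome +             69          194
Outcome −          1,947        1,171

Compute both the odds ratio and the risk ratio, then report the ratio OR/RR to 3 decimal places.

0.888

Reading the table with exposure as columns: a = 69 (Bilingual, case), b = 1947 (Bilingual, non-case), c = 194 (Monolingual, case), d = 1171.
OR = (69·1171)/(1947·194) = 80799/377718 = 0.21391
Risk in exposed = 69/2016 = 0.03423; risk in unexposed = 194/1365 = 0.14212; RR = 0.24082
OR/RR = 0.21391 / 0.24082 = 0.88828
The outcome is not rare, so the OR lies further from 1 than the RR.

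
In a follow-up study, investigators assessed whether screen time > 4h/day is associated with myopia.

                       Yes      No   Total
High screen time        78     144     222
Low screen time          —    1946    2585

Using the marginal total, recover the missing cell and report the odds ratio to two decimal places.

The missing cell is in the unexposed row: 2585 − 1946 = 639.
So a = 78, b = 144, c = 639, d = 1946.
OR = (a·d)/(b·c) = (78 × 1946) / (144 × 639) = 151788 / 92016 = 1.64958

1.65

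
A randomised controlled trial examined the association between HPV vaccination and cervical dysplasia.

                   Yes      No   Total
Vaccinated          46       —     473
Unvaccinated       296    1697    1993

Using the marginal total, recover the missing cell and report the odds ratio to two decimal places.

The missing cell is in the exposed row: 473 − 46 = 427.
So a = 46, b = 427, c = 296, d = 1697.
OR = (a·d)/(b·c) = (46 × 1697) / (427 × 296) = 78062 / 126392 = 0.61762

0.62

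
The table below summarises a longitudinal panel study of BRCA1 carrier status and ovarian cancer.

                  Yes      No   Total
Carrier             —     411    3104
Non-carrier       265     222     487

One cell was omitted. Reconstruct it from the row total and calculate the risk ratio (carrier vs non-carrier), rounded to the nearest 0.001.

The missing cell is in the exposed row: 3104 − 411 = 2693.
So a = 2693, b = 411, c = 265, d = 222.
RR = [a/(a+b)] / [c/(c+d)] = (2693/3104) / (265/487) = 0.86759/0.54415 = 1.59440

1.594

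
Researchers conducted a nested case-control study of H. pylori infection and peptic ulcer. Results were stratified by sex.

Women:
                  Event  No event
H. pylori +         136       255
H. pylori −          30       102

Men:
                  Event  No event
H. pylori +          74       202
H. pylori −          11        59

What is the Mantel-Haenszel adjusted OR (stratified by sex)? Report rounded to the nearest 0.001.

1.860

OR_MH = Σ(aᵢdᵢ/nᵢ) / Σ(bᵢcᵢ/nᵢ), where nᵢ is the stratum total.
Stratum 1 (Women): n = 523; a·d/n = 136·102/523 = 26.5239; b·c/n = 255·30/523 = 14.6272
Stratum 2 (Men): n = 346; a·d/n = 74·59/346 = 12.6185; b·c/n = 202·11/346 = 6.4220
OR_MH = (26.5239 + 12.6185) / (14.6272 + 6.4220) = 39.1424 / 21.0491 = 1.85957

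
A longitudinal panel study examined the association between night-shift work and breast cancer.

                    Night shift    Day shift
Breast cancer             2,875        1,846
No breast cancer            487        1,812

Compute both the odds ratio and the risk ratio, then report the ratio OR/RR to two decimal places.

Reading the table with exposure as columns: a = 2875 (Night shift, case), b = 487 (Night shift, non-case), c = 1846 (Day shift, case), d = 1812.
OR = (2875·1812)/(487·1846) = 5209500/899002 = 5.79476
Risk in exposed = 2875/3362 = 0.85515; risk in unexposed = 1846/3658 = 0.50465; RR = 1.69454
OR/RR = 5.79476 / 1.69454 = 3.41966
The outcome is not rare, so the OR lies further from 1 than the RR.

3.42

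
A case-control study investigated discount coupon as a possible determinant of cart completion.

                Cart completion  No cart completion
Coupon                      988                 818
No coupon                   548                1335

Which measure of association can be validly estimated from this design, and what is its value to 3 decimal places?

2.942

Cells: a = 988, b = 818, c = 548, d = 1335.
This is a case-control study: participants were sampled on outcome status, so risks in the source population cannot be estimated directly — relative risk is not valid here. The odds ratio is the appropriate measure.
OR = (a·d)/(b·c) = (988 × 1335) / (818 × 548) = 1318980 / 448264 = 2.94242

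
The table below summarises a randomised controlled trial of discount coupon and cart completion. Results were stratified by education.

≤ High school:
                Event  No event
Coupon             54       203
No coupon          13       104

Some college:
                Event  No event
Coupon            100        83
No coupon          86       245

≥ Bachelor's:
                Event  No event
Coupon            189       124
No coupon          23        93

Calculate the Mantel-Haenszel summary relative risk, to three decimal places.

RR_MH = Σ(aᵢ·n₀ᵢ/nᵢ) / Σ(cᵢ·n₁ᵢ/nᵢ), with n₁ᵢ = aᵢ+bᵢ (exposed), n₀ᵢ = cᵢ+dᵢ (unexposed), nᵢ = n₁ᵢ+n₀ᵢ.
Stratum 1 (≤ High school): n₁ = 257, n₀ = 117, n = 374; a·n₀/n = 54·117/374 = 16.8930; c·n₁/n = 13·257/374 = 8.9332
Stratum 2 (Some college): n₁ = 183, n₀ = 331, n = 514; a·n₀/n = 100·331/514 = 64.3969; c·n₁/n = 86·183/514 = 30.6187
Stratum 3 (≥ Bachelor's): n₁ = 313, n₀ = 116, n = 429; a·n₀/n = 189·116/429 = 51.1049; c·n₁/n = 23·313/429 = 16.7809
RR_MH = (16.8930 + 64.3969 + 51.1049) / (8.9332 + 30.6187 + 16.7809) = 132.3948 / 56.3327 = 2.35023

2.350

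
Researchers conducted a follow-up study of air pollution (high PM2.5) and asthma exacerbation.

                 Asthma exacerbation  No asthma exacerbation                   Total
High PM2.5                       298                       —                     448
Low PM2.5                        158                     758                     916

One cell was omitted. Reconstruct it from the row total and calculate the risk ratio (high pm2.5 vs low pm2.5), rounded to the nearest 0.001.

3.856

The missing cell is in the exposed row: 448 − 298 = 150.
So a = 298, b = 150, c = 158, d = 758.
RR = [a/(a+b)] / [c/(c+d)] = (298/448) / (158/916) = 0.66518/0.17249 = 3.85635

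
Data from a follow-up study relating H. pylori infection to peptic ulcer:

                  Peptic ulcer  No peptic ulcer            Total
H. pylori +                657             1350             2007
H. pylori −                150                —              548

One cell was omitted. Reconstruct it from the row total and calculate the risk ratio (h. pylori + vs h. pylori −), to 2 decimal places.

1.20

The missing cell is in the unexposed row: 548 − 150 = 398.
So a = 657, b = 1350, c = 150, d = 398.
RR = [a/(a+b)] / [c/(c+d)] = (657/2007) / (150/548) = 0.32735/0.27372 = 1.19593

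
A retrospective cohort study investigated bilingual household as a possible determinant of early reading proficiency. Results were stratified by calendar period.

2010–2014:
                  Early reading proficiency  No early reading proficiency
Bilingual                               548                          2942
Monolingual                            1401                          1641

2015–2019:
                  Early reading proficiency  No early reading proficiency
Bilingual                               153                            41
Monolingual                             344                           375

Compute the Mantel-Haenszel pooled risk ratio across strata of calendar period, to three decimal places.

RR_MH = Σ(aᵢ·n₀ᵢ/nᵢ) / Σ(cᵢ·n₁ᵢ/nᵢ), with n₁ᵢ = aᵢ+bᵢ (exposed), n₀ᵢ = cᵢ+dᵢ (unexposed), nᵢ = n₁ᵢ+n₀ᵢ.
Stratum 1 (2010–2014): n₁ = 3490, n₀ = 3042, n = 6532; a·n₀/n = 548·3042/6532 = 255.2076; c·n₁/n = 1401·3490/6532 = 748.5441
Stratum 2 (2015–2019): n₁ = 194, n₀ = 719, n = 913; a·n₀/n = 153·719/913 = 120.4896; c·n₁/n = 344·194/913 = 73.0953
RR_MH = (255.2076 + 120.4896) / (748.5441 + 73.0953) = 375.6972 / 821.6394 = 0.45725

0.457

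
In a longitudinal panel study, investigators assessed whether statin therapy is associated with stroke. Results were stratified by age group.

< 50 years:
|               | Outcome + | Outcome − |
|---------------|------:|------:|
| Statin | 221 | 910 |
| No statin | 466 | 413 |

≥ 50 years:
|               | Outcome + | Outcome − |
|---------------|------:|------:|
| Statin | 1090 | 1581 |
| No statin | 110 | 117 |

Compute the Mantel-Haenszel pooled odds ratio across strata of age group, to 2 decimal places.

OR_MH = Σ(aᵢdᵢ/nᵢ) / Σ(bᵢcᵢ/nᵢ), where nᵢ is the stratum total.
Stratum 1 (< 50 years): n = 2010; a·d/n = 221·413/2010 = 45.4095; b·c/n = 910·466/2010 = 210.9751
Stratum 2 (≥ 50 years): n = 2898; a·d/n = 1090·117/2898 = 44.0062; b·c/n = 1581·110/2898 = 60.0104
OR_MH = (45.4095 + 44.0062) / (210.9751 + 60.0104) = 89.4157 / 270.9855 = 0.32996

0.33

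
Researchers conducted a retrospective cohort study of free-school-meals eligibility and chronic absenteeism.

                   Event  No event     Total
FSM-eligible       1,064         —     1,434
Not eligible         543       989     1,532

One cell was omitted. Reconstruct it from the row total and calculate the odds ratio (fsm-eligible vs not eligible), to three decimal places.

5.238

The missing cell is in the exposed row: 1434 − 1064 = 370.
So a = 1064, b = 370, c = 543, d = 989.
OR = (a·d)/(b·c) = (1064 × 989) / (370 × 543) = 1052296 / 200910 = 5.23765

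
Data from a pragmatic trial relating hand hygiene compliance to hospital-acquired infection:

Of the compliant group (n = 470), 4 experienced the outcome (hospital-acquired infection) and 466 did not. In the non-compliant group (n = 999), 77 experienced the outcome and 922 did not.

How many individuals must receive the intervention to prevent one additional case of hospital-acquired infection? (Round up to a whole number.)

Risk in treated group = 4/470 = 0.00851; risk in control = 77/999 = 0.07708.
Absolute risk reduction = 0.07708 − 0.00851 = 0.06857
NNT = 1 / ARR = 1 / 0.06857 = 14.584 → round up → 15

15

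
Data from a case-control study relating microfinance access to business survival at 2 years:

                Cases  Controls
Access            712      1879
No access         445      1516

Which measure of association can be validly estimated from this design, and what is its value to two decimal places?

1.29

Cells: a = 712, b = 1879, c = 445, d = 1516.
This is a case-control study: participants were sampled on outcome status, so risks in the source population cannot be estimated directly — relative risk is not valid here. The odds ratio is the appropriate measure.
OR = (a·d)/(b·c) = (712 × 1516) / (1879 × 445) = 1079392 / 836155 = 1.29090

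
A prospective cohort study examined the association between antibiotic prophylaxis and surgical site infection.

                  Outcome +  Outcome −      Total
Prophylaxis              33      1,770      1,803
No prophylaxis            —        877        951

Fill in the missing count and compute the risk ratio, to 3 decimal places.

0.235

The missing cell is in the unexposed row: 951 − 877 = 74.
So a = 33, b = 1770, c = 74, d = 877.
RR = [a/(a+b)] / [c/(c+d)] = (33/1803) / (74/951) = 0.01830/0.07781 = 0.23522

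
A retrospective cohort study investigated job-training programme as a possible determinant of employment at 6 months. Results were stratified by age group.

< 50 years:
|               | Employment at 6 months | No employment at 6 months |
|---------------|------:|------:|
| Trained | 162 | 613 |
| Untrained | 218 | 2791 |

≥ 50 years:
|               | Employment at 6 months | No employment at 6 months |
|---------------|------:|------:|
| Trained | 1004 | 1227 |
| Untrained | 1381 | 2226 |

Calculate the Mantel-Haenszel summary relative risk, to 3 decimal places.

1.309

RR_MH = Σ(aᵢ·n₀ᵢ/nᵢ) / Σ(cᵢ·n₁ᵢ/nᵢ), with n₁ᵢ = aᵢ+bᵢ (exposed), n₀ᵢ = cᵢ+dᵢ (unexposed), nᵢ = n₁ᵢ+n₀ᵢ.
Stratum 1 (< 50 years): n₁ = 775, n₀ = 3009, n = 3784; a·n₀/n = 162·3009/3784 = 128.8208; c·n₁/n = 218·775/3784 = 44.6485
Stratum 2 (≥ 50 years): n₁ = 2231, n₀ = 3607, n = 5838; a·n₀/n = 1004·3607/5838 = 620.3200; c·n₁/n = 1381·2231/5838 = 527.7511
RR_MH = (128.8208 + 620.3200) / (44.6485 + 527.7511) = 749.1408 / 572.3996 = 1.30877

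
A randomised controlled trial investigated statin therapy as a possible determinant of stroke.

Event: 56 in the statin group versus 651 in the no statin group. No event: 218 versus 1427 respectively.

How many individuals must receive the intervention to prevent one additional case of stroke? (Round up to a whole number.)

10

Risk in treated group = 56/274 = 0.20438; risk in control = 651/2078 = 0.31328.
Absolute risk reduction = 0.31328 − 0.20438 = 0.10890
NNT = 1 / ARR = 1 / 0.10890 = 9.183 → round up → 10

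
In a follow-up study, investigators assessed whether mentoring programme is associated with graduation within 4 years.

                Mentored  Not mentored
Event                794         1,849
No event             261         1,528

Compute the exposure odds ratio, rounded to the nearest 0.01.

Reading the table with exposure as columns: a = 794 (Mentored, case), b = 261 (Mentored, non-case), c = 1849 (Not mentored, case), d = 1528.
OR = (a·d)/(b·c) = (794 × 1528) / (261 × 1849) = 1213232 / 482589 = 2.51401
The odds of graduation within 4 years are about 2.51 times as high in the mentored group.

2.51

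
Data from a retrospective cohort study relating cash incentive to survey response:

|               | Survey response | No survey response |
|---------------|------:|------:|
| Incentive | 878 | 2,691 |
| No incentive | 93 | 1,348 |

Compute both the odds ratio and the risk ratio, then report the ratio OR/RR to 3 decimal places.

Cells: a = 878, b = 2691, c = 93, d = 1348.
OR = (878·1348)/(2691·93) = 1183544/250263 = 4.72920
Risk in exposed = 878/3569 = 0.24601; risk in unexposed = 93/1441 = 0.06454; RR = 3.81179
OR/RR = 4.72920 / 3.81179 = 1.24068
The outcome is not rare, so the OR lies further from 1 than the RR.

1.241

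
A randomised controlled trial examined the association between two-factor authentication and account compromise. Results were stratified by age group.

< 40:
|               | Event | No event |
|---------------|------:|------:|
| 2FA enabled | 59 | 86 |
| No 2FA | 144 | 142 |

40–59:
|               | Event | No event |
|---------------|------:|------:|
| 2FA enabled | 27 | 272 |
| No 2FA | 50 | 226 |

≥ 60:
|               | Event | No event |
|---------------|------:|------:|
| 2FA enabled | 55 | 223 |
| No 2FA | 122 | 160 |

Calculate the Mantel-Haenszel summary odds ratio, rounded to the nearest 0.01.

0.45

OR_MH = Σ(aᵢdᵢ/nᵢ) / Σ(bᵢcᵢ/nᵢ), where nᵢ is the stratum total.
Stratum 1 (< 40): n = 431; a·d/n = 59·142/431 = 19.4385; b·c/n = 86·144/431 = 28.7332
Stratum 2 (40–59): n = 575; a·d/n = 27·226/575 = 10.6122; b·c/n = 272·50/575 = 23.6522
Stratum 3 (≥ 60): n = 560; a·d/n = 55·160/560 = 15.7143; b·c/n = 223·122/560 = 48.5821
OR_MH = (19.4385 + 10.6122 + 15.7143) / (28.7332 + 23.6522 + 48.5821) = 45.7650 / 100.9675 = 0.45326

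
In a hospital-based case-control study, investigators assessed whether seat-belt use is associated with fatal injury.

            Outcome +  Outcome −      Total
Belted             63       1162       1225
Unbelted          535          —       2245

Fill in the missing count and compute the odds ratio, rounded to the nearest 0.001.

The missing cell is in the unexposed row: 2245 − 535 = 1710.
So a = 63, b = 1162, c = 535, d = 1710.
OR = (a·d)/(b·c) = (63 × 1710) / (1162 × 535) = 107730 / 621670 = 0.17329

0.173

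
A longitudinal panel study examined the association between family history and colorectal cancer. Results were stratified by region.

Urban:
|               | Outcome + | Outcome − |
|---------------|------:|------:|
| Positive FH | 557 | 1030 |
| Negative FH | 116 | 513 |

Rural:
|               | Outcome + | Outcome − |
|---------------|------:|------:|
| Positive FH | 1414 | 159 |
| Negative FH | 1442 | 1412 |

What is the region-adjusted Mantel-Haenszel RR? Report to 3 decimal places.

1.796

RR_MH = Σ(aᵢ·n₀ᵢ/nᵢ) / Σ(cᵢ·n₁ᵢ/nᵢ), with n₁ᵢ = aᵢ+bᵢ (exposed), n₀ᵢ = cᵢ+dᵢ (unexposed), nᵢ = n₁ᵢ+n₀ᵢ.
Stratum 1 (Urban): n₁ = 1587, n₀ = 629, n = 2216; a·n₀/n = 557·629/2216 = 158.1015; c·n₁/n = 116·1587/2216 = 83.0740
Stratum 2 (Rural): n₁ = 1573, n₀ = 2854, n = 4427; a·n₀/n = 1414·2854/4427 = 911.5780; c·n₁/n = 1442·1573/4427 = 512.3709
RR_MH = (158.1015 + 911.5780) / (83.0740 + 512.3709) = 1069.6796 / 595.4449 = 1.79644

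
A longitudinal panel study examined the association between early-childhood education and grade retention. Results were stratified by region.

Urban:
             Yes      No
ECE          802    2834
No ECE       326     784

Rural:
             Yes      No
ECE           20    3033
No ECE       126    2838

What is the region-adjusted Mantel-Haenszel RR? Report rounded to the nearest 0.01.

RR_MH = Σ(aᵢ·n₀ᵢ/nᵢ) / Σ(cᵢ·n₁ᵢ/nᵢ), with n₁ᵢ = aᵢ+bᵢ (exposed), n₀ᵢ = cᵢ+dᵢ (unexposed), nᵢ = n₁ᵢ+n₀ᵢ.
Stratum 1 (Urban): n₁ = 3636, n₀ = 1110, n = 4746; a·n₀/n = 802·1110/4746 = 187.5727; c·n₁/n = 326·3636/4746 = 249.7547
Stratum 2 (Rural): n₁ = 3053, n₀ = 2964, n = 6017; a·n₀/n = 20·2964/6017 = 9.8521; c·n₁/n = 126·3053/6017 = 63.9319
RR_MH = (187.5727 + 9.8521) / (249.7547 + 63.9319) = 197.4248 / 313.6866 = 0.62937

0.63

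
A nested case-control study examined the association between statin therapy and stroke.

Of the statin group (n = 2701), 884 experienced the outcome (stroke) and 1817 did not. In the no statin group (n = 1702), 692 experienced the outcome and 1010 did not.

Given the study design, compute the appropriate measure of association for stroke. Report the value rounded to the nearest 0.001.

From the description: a = 884, b = 1817, c = 692, d = 1010.
This is a nested case-control study: participants were sampled on outcome status, so risks in the source population cannot be estimated directly — relative risk is not valid here. The odds ratio is the appropriate measure.
OR = (a·d)/(b·c) = (884 × 1010) / (1817 × 692) = 892840 / 1257364 = 0.71009

0.710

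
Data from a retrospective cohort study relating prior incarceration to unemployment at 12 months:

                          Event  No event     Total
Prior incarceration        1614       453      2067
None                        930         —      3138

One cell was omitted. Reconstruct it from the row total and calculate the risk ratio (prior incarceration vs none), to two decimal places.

The missing cell is in the unexposed row: 3138 − 930 = 2208.
So a = 1614, b = 453, c = 930, d = 2208.
RR = [a/(a+b)] / [c/(c+d)] = (1614/2067) / (930/3138) = 0.78084/0.29637 = 2.63471

2.63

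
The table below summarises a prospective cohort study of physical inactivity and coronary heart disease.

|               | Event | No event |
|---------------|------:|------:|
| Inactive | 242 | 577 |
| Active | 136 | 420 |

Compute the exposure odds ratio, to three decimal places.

1.295

Cells: a = 242, b = 577, c = 136, d = 420.
OR = (a·d)/(b·c) = (242 × 420) / (577 × 136) = 101640 / 78472 = 1.29524
The odds of coronary heart disease are about 1.30 times as high in the inactive group.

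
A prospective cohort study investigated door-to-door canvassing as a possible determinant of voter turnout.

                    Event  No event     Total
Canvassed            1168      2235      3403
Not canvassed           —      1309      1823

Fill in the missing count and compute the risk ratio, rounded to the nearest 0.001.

1.217

The missing cell is in the unexposed row: 1823 − 1309 = 514.
So a = 1168, b = 2235, c = 514, d = 1309.
RR = [a/(a+b)] / [c/(c+d)] = (1168/3403) / (514/1823) = 0.34323/0.28195 = 1.21732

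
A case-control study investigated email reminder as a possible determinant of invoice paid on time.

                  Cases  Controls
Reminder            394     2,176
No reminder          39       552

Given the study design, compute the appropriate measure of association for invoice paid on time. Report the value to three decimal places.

2.563

Cells: a = 394, b = 2176, c = 39, d = 552.
This is a case-control study: participants were sampled on outcome status, so risks in the source population cannot be estimated directly — relative risk is not valid here. The odds ratio is the appropriate measure.
OR = (a·d)/(b·c) = (394 × 552) / (2176 × 39) = 217488 / 84864 = 2.56278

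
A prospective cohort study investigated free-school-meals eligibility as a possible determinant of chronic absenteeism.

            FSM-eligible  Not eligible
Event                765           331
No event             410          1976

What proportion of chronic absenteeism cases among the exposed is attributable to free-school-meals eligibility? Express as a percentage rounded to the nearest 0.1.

Reading the table with exposure as columns: a = 765 (FSM-eligible, case), b = 410 (FSM-eligible, non-case), c = 331 (Not eligible, case), d = 1976.
Risk in exposed = 765/1175 = 0.65106; risk in unexposed = 331/2307 = 0.14348.
RR = 0.65106/0.14348 = 4.53778
AR% = (RR − 1)/RR × 100 = (4.53778 − 1)/4.53778 × 100 = 77.9628%

78.0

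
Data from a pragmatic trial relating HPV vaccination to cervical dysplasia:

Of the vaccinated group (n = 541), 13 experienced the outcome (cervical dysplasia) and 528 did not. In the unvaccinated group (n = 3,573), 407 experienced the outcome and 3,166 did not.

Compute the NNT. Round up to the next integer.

12

Risk in treated group = 13/541 = 0.02403; risk in control = 407/3573 = 0.11391.
Absolute risk reduction = 0.11391 − 0.02403 = 0.08988
NNT = 1 / ARR = 1 / 0.08988 = 11.126 → round up → 12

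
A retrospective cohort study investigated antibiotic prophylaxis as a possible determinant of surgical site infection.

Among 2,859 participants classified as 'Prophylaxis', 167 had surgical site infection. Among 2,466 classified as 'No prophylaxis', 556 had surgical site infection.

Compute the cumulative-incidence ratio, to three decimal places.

0.259

From the description: a = 167, b = 2692, c = 556, d = 1910.
Risk in exposed = 167/2859 = 0.05841; risk in unexposed = 556/2466 = 0.22547.
RR = 0.05841 / 0.22547 = 0.25907
The risk is 74% lower among the exposed than among the unexposed.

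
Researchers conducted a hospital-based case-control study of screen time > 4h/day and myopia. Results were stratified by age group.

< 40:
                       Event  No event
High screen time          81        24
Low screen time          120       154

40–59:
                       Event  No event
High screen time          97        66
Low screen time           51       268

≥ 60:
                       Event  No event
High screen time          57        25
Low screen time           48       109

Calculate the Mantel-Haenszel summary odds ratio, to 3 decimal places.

OR_MH = Σ(aᵢdᵢ/nᵢ) / Σ(bᵢcᵢ/nᵢ), where nᵢ is the stratum total.
Stratum 1 (< 40): n = 379; a·d/n = 81·154/379 = 32.9129; b·c/n = 24·120/379 = 7.5989
Stratum 2 (40–59): n = 482; a·d/n = 97·268/482 = 53.9336; b·c/n = 66·51/482 = 6.9834
Stratum 3 (≥ 60): n = 239; a·d/n = 57·109/239 = 25.9958; b·c/n = 25·48/239 = 5.0209
OR_MH = (32.9129 + 53.9336 + 25.9958) / (7.5989 + 6.9834 + 5.0209) = 112.8424 / 19.6033 = 5.75630

5.756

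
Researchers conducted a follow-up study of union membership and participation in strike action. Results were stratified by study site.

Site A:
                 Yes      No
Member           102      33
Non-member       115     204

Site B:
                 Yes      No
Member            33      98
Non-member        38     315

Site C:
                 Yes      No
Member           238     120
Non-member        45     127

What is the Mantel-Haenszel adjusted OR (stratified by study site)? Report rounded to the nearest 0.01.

4.74

OR_MH = Σ(aᵢdᵢ/nᵢ) / Σ(bᵢcᵢ/nᵢ), where nᵢ is the stratum total.
Stratum 1 (Site A): n = 454; a·d/n = 102·204/454 = 45.8326; b·c/n = 33·115/454 = 8.3590
Stratum 2 (Site B): n = 484; a·d/n = 33·315/484 = 21.4773; b·c/n = 98·38/484 = 7.6942
Stratum 3 (Site C): n = 530; a·d/n = 238·127/530 = 57.0302; b·c/n = 120·45/530 = 10.1887
OR_MH = (45.8326 + 21.4773 + 57.0302) / (8.3590 + 7.6942 + 10.1887) = 124.3401 / 26.2419 = 4.73822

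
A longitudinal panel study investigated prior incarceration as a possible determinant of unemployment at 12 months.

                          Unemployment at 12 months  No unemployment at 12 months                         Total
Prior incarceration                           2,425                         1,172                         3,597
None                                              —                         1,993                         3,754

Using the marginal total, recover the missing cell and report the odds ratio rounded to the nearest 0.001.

The missing cell is in the unexposed row: 3754 − 1993 = 1761.
So a = 2425, b = 1172, c = 1761, d = 1993.
OR = (a·d)/(b·c) = (2425 × 1993) / (1172 × 1761) = 4833025 / 2063892 = 2.34170

2.342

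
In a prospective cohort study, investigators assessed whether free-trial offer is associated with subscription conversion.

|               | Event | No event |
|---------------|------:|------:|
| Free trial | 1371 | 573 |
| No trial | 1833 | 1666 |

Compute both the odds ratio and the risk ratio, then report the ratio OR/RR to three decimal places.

Cells: a = 1371, b = 573, c = 1833, d = 1666.
OR = (1371·1666)/(573·1833) = 2284086/1050309 = 2.17468
Risk in exposed = 1371/1944 = 0.70525; risk in unexposed = 1833/3499 = 0.52386; RR = 1.34624
OR/RR = 2.17468 / 1.34624 = 1.61537
The outcome is not rare, so the OR lies further from 1 than the RR.

1.615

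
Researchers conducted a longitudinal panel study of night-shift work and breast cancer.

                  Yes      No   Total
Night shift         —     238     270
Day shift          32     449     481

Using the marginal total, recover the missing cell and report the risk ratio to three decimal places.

1.781

The missing cell is in the exposed row: 270 − 238 = 32.
So a = 32, b = 238, c = 32, d = 449.
RR = [a/(a+b)] / [c/(c+d)] = (32/270) / (32/481) = 0.11852/0.06653 = 1.78148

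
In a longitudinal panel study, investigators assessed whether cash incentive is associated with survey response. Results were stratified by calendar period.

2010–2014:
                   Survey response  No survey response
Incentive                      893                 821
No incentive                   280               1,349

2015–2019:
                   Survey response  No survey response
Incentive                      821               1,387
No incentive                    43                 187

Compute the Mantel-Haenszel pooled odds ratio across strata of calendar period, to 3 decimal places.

4.541

OR_MH = Σ(aᵢdᵢ/nᵢ) / Σ(bᵢcᵢ/nᵢ), where nᵢ is the stratum total.
Stratum 1 (2010–2014): n = 3343; a·d/n = 893·1349/3343 = 360.3521; b·c/n = 821·280/3343 = 68.7646
Stratum 2 (2015–2019): n = 2438; a·d/n = 821·187/2438 = 62.9725; b·c/n = 1387·43/2438 = 24.4631
OR_MH = (360.3521 + 62.9725) / (68.7646 + 24.4631) = 423.3246 / 93.2277 = 4.54076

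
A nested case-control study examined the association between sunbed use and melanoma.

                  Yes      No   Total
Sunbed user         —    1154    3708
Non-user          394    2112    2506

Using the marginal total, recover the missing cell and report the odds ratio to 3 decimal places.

11.863

The missing cell is in the exposed row: 3708 − 1154 = 2554.
So a = 2554, b = 1154, c = 394, d = 2112.
OR = (a·d)/(b·c) = (2554 × 2112) / (1154 × 394) = 5394048 / 454676 = 11.86350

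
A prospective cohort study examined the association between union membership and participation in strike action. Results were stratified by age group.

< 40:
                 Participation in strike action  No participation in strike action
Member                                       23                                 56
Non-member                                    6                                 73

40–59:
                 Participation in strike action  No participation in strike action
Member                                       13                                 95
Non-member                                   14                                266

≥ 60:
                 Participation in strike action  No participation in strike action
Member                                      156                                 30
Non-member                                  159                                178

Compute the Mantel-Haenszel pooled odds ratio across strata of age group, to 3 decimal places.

OR_MH = Σ(aᵢdᵢ/nᵢ) / Σ(bᵢcᵢ/nᵢ), where nᵢ is the stratum total.
Stratum 1 (< 40): n = 158; a·d/n = 23·73/158 = 10.6266; b·c/n = 56·6/158 = 2.1266
Stratum 2 (40–59): n = 388; a·d/n = 13·266/388 = 8.9124; b·c/n = 95·14/388 = 3.4278
Stratum 3 (≥ 60): n = 523; a·d/n = 156·178/523 = 53.0937; b·c/n = 30·159/523 = 9.1205
OR_MH = (10.6266 + 8.9124 + 53.0937) / (2.1266 + 3.4278 + 9.1205) = 72.6326 / 14.6749 = 4.94946

4.949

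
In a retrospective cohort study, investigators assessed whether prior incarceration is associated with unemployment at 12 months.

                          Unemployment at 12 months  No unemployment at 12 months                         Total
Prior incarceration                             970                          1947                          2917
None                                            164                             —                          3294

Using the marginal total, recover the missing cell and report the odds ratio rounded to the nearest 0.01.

The missing cell is in the unexposed row: 3294 − 164 = 3130.
So a = 970, b = 1947, c = 164, d = 3130.
OR = (a·d)/(b·c) = (970 × 3130) / (1947 × 164) = 3036100 / 319308 = 9.50837

9.51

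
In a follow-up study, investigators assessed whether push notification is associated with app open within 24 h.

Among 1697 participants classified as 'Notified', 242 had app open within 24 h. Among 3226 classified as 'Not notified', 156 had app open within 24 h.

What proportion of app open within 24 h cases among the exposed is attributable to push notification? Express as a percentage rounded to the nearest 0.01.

66.09

From the description: a = 242, b = 1455, c = 156, d = 3070.
Risk in exposed = 242/1697 = 0.14260; risk in unexposed = 156/3226 = 0.04836.
RR = 0.14260/0.04836 = 2.94899
AR% = (RR − 1)/RR × 100 = (2.94899 − 1)/2.94899 × 100 = 66.0901%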